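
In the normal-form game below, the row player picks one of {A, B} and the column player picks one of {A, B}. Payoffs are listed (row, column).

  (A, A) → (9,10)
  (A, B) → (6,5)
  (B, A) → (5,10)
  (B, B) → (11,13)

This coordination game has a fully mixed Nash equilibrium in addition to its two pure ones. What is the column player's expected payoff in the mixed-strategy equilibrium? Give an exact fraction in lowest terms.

10

The row player mixes with probability p on A, chosen so the column player is indifferent: 10p + 10(1−p) = 5p + 13(1−p) gives p = 3/8.
The column player's expected payoff is 10·3/8 + 10·5/8 = 10.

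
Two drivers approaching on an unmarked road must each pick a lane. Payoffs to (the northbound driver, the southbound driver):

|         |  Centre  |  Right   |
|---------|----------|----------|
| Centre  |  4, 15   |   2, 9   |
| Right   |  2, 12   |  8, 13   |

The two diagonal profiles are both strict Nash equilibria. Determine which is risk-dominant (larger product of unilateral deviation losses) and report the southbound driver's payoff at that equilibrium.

15

At both Centre: the northbound driver loses 4 − 2 = 2 by deviating; the southbound driver loses 15 − 9 = 6. Product = 2·6 = 12.
At both Right: the northbound driver loses 8 − 2 = 6 by deviating; the southbound driver loses 13 − 12 = 1. Product = 6·1 = 6.
12 > 6, so both Centre is risk-dominant. The southbound driver's payoff there is 15.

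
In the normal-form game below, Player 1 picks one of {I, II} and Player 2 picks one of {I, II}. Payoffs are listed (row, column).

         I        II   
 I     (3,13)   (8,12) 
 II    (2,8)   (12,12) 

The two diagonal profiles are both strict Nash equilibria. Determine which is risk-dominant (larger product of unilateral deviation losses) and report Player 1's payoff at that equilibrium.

At both I: Player 1 loses 3 − 2 = 1 by deviating; Player 2 loses 13 − 12 = 1. Product = 1·1 = 1.
At both II: Player 1 loses 12 − 8 = 4 by deviating; Player 2 loses 12 − 8 = 4. Product = 4·4 = 16.
16 > 1, so both II is risk-dominant. Player 1's payoff there is 12.

12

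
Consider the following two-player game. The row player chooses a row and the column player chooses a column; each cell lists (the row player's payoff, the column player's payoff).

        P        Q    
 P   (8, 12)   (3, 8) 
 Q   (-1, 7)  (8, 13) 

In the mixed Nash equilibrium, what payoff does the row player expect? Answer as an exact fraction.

The column player mixes with probability q on P, chosen so the row player is indifferent: 8q + 3(1−q) = (-1)q + 8(1−q) gives q = 5/14.
The row player's expected payoff (from either row, since indifferent) is 8·5/14 + 3·9/14 = 67/14.

67/14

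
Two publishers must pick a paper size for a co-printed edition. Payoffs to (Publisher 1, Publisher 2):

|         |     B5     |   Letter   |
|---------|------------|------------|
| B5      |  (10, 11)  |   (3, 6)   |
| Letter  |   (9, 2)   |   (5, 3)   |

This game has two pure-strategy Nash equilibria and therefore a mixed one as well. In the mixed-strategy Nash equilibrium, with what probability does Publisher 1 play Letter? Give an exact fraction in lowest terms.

5/6

Publisher 1's mix p on B5 must make Publisher 2 indifferent between B5 and Letter.
Publisher 2's payoff from B5: 11p + 2(1−p). From Letter: 6p + 3(1−p).
Set equal: 5p = 1(1−p) → p = 1/6.
Probability on Letter is 1 − 1/6 = 5/6.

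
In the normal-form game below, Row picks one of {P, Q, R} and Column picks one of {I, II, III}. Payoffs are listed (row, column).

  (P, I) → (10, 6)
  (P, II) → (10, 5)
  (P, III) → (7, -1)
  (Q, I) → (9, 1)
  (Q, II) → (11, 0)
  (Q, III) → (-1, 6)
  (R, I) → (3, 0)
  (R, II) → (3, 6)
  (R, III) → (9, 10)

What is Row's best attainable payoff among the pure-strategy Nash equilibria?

(P, I) is a pure NE (Row: 10 ≥ 9; Column: 6 ≥ 5). Row gets 10.
(R, III) is a pure NE (Row: 9 ≥ 7; Column: 10 ≥ 6). Row gets 9.
Every other cell has a profitable deviation for at least one player. Highest of {10, 9} is 10.

10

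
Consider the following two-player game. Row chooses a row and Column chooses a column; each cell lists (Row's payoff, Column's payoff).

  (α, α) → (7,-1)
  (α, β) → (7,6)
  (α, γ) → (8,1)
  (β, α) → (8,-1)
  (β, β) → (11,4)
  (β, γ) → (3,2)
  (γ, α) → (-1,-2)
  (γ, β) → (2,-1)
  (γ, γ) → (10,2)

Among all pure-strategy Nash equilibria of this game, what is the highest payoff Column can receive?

Both β is a pure NE (Row: 11 ≥ 7; Column: 4 ≥ 2). Column gets 4.
Both γ is a pure NE (Row: 10 ≥ 8; Column: 2 ≥ -1). Column gets 2.
Every other cell has a profitable deviation for at least one player. Highest of {4, 2} is 4.

4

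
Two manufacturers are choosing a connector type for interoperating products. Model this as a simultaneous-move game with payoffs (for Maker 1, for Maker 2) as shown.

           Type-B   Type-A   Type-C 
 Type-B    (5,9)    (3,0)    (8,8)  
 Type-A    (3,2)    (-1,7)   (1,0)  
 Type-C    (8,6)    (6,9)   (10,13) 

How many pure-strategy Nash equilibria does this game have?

1

Both Type-C: Maker 1 gets 10 (best alternative 8); Maker 2 gets 13 (best alternative 9). Neither deviates — NE.
Both Type-B is not a NE: Maker 1 would switch to Type-C (8 > 5).
No other cell survives both best-response checks, so there is 1 pure NE.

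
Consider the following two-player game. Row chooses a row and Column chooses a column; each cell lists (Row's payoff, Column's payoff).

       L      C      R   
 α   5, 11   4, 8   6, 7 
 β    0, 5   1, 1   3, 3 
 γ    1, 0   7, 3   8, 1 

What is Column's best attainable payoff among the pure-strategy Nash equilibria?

11

(α, L) is a pure NE (Row: 5 ≥ 1; Column: 11 ≥ 8). Column gets 11.
(γ, C) is a pure NE (Row: 7 ≥ 4; Column: 3 ≥ 1). Column gets 3.
Every other cell has a profitable deviation for at least one player. Highest of {11, 3} is 11.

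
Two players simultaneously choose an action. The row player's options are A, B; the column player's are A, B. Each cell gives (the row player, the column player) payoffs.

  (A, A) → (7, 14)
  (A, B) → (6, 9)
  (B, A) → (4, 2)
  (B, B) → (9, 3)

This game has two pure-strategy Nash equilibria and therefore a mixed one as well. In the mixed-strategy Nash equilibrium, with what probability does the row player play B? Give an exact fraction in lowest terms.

5/6

The row player's mix p on A must make the column player indifferent between A and B.
The column player's payoff from A: 14p + 2(1−p). From B: 9p + 3(1−p).
Set equal: 5p = 1(1−p) → p = 1/6.
Probability on B is 1 − 1/6 = 5/6.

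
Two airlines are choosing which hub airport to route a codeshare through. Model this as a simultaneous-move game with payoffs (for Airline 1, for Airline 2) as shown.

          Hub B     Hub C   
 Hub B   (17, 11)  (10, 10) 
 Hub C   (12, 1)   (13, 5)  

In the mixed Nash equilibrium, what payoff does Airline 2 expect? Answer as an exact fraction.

Airline 1 mixes with probability p on Hub B, chosen so Airline 2 is indifferent: 11p + 1(1−p) = 10p + 5(1−p) gives p = 4/5.
Airline 2's expected payoff is 11·4/5 + 1·1/5 = 9.

9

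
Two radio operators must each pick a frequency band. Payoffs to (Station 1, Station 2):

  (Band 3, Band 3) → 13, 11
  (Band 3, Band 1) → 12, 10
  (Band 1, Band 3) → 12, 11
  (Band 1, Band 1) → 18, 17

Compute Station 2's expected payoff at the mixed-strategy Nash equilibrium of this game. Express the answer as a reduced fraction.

Station 1 mixes with probability p on Band 3, chosen so Station 2 is indifferent: 11p + 11(1−p) = 10p + 17(1−p) gives p = 6/7.
Station 2's expected payoff is 11·6/7 + 11·1/7 = 11.

11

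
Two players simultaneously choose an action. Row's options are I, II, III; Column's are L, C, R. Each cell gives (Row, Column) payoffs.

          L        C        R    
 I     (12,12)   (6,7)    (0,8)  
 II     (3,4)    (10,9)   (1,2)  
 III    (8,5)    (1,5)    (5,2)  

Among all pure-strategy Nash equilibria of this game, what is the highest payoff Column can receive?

(I, L) is a pure NE (Row: 12 ≥ 8; Column: 12 ≥ 8). Column gets 12.
(II, C) is a pure NE (Row: 10 ≥ 6; Column: 9 ≥ 4). Column gets 9.
Every other cell has a profitable deviation for at least one player. Highest of {12, 9} is 12.

12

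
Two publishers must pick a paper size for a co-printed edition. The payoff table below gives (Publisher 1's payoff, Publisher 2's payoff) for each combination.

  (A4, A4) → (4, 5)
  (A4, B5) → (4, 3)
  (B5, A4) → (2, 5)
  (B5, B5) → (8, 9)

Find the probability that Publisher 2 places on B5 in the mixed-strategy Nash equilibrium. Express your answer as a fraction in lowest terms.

1/3

Publisher 2's mix q on A4 must make Publisher 1 indifferent between A4 and B5.
Publisher 1's payoff from A4: 4q + 4(1−q). From B5: 2q + 8(1−q).
Set equal: 2q = 4(1−q) → q = 4/6 = 2/3.
Probability on B5 is 1 − 2/3 = 1/3.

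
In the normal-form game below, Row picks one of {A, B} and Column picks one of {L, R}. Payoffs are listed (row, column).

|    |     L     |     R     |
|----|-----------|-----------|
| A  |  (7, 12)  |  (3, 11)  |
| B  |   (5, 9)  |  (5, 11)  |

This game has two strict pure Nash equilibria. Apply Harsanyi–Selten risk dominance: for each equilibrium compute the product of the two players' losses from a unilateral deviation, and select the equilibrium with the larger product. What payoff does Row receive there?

At (A, L): Row loses 7 − 5 = 2 by deviating; Column loses 12 − 11 = 1. Product = 2·1 = 2.
At (B, R): Row loses 5 − 3 = 2 by deviating; Column loses 11 − 9 = 2. Product = 2·2 = 4.
4 > 2, so (B, R) is risk-dominant. Row's payoff there is 5.

5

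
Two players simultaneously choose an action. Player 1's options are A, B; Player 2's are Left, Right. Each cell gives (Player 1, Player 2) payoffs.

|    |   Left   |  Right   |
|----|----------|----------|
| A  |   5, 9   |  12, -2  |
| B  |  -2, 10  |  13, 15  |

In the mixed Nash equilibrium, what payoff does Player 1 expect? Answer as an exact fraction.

89/8

Player 2 mixes with probability q on Left, chosen so Player 1 is indifferent: 5q + 12(1−q) = (-2)q + 13(1−q) gives q = 1/8.
Player 1's expected payoff (from either row, since indifferent) is 5·1/8 + 12·7/8 = 89/8.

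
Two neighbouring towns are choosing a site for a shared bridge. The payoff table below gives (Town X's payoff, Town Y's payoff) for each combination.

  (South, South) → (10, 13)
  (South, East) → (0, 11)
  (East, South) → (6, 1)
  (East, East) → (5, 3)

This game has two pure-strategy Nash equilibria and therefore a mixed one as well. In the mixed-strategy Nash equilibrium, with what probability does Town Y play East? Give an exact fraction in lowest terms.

4/9

Town Y's mix q on South must make Town X indifferent between South and East.
Town X's payoff from South: 10q + 0(1−q). From East: 6q + 5(1−q).
Set equal: 4q = 5(1−q) → q = 5/9.
Probability on East is 1 − 5/9 = 4/9.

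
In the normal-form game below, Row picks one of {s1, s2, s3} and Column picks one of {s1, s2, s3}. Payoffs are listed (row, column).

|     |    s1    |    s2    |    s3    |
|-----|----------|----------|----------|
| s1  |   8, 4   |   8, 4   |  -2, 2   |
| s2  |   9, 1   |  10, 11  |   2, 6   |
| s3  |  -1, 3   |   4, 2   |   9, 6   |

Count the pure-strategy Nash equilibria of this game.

Both s2: Row gets 10 (best alternative 8); Column gets 11 (best alternative 6). Neither deviates — NE.
Both s3: Row gets 9 (best alternative 2); Column gets 6 (best alternative 3). Neither deviates — NE.
Both s1 is not a NE: Row would switch to s2 (9 > 8).
No other cell survives both best-response checks, so there are 2 pure NE.

2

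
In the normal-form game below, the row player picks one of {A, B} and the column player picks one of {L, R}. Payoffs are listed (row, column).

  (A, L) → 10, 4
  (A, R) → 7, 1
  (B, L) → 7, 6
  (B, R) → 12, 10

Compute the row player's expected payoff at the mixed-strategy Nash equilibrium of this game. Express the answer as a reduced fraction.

The column player mixes with probability q on L, chosen so the row player is indifferent: 10q + 7(1−q) = 7q + 12(1−q) gives q = 5/8.
The row player's expected payoff (from either row, since indifferent) is 10·5/8 + 7·3/8 = 71/8.

71/8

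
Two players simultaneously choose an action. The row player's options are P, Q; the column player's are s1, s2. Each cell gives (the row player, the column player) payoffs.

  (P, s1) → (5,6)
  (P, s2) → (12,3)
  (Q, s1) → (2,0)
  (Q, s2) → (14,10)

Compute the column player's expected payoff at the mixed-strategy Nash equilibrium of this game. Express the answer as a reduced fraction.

The row player mixes with probability p on P, chosen so the column player is indifferent: 6p + 0(1−p) = 3p + 10(1−p) gives p = 10/13.
The column player's expected payoff is 6·10/13 + 0·3/13 = 60/13.

60/13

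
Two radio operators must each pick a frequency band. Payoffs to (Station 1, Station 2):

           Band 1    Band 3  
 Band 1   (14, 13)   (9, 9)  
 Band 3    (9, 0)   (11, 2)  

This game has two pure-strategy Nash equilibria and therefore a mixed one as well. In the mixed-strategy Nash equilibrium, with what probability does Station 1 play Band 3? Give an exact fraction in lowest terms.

Station 1's mix p on Band 1 must make Station 2 indifferent between Band 1 and Band 3.
Station 2's payoff from Band 1: 13p + 0(1−p). From Band 3: 9p + 2(1−p).
Set equal: 4p = 2(1−p) → p = 2/6 = 1/3.
Probability on Band 3 is 1 − 1/3 = 2/3.

2/3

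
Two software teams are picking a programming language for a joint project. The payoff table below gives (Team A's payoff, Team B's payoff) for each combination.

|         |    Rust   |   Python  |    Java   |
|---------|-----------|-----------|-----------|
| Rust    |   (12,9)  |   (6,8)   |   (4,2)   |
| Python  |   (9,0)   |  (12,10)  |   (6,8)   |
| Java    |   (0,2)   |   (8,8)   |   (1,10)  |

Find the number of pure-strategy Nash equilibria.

2

Both Rust: Team A gets 12 (best alternative 9); Team B gets 9 (best alternative 8). Neither deviates — NE.
Both Python: Team A gets 12 (best alternative 8); Team B gets 10 (best alternative 8). Neither deviates — NE.
Both Java is not a NE: Team A would switch to Python (6 > 1).
No other cell survives both best-response checks, so there are 2 pure NE.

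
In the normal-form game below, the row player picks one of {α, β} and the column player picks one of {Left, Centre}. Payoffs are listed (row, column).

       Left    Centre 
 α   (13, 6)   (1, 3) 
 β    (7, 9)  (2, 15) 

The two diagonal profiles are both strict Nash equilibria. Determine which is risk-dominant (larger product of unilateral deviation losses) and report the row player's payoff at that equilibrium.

13

At (α, Left): the row player loses 13 − 7 = 6 by deviating; the column player loses 6 − 3 = 3. Product = 6·3 = 18.
At (β, Centre): the row player loses 2 − 1 = 1 by deviating; the column player loses 15 − 9 = 6. Product = 1·6 = 6.
18 > 6, so (α, Left) is risk-dominant. The row player's payoff there is 13.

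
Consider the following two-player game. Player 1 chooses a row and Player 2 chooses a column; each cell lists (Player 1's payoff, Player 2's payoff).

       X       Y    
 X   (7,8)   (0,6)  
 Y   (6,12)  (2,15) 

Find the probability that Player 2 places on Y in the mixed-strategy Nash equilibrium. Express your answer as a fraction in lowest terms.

Player 2's mix q on X must make Player 1 indifferent between X and Y.
Player 1's payoff from X: 7q + 0(1−q). From Y: 6q + 2(1−q).
Set equal: 1q = 2(1−q) → q = 2/3.
Probability on Y is 1 − 2/3 = 1/3.

1/3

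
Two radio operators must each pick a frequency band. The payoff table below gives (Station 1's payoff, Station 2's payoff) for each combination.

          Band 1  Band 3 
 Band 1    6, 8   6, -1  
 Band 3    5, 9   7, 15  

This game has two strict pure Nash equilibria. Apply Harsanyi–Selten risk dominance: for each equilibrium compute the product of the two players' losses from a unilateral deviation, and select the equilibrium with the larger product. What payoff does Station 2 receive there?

At both Band 1: Station 1 loses 6 − 5 = 1 by deviating; Station 2 loses 8 − (-1) = 9. Product = 1·9 = 9.
At both Band 3: Station 1 loses 7 − 6 = 1 by deviating; Station 2 loses 15 − 9 = 6. Product = 1·6 = 6.
9 > 6, so both Band 1 is risk-dominant. Station 2's payoff there is 8.

8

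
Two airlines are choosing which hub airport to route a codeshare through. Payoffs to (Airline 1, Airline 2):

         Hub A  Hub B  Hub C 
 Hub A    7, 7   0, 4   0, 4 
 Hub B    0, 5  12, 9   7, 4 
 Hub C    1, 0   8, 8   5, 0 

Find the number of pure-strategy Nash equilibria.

2

Both Hub A: Airline 1 gets 7 (best alternative 1); Airline 2 gets 7 (best alternative 4). Neither deviates — NE.
Both Hub B: Airline 1 gets 12 (best alternative 8); Airline 2 gets 9 (best alternative 5). Neither deviates — NE.
Both Hub C is not a NE: Airline 1 would switch to Hub B (7 > 5).
No other cell survives both best-response checks, so there are 2 pure NE.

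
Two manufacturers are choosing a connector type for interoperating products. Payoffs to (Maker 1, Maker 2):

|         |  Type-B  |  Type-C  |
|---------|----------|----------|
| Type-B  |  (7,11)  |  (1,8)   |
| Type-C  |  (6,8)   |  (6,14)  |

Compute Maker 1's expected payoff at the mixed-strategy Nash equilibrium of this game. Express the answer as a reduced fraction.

Maker 2 mixes with probability q on Type-B, chosen so Maker 1 is indifferent: 7q + 1(1−q) = 6q + 6(1−q) gives q = 5/6.
Maker 1's expected payoff (from either row, since indifferent) is 7·5/6 + 1·1/6 = 6.

6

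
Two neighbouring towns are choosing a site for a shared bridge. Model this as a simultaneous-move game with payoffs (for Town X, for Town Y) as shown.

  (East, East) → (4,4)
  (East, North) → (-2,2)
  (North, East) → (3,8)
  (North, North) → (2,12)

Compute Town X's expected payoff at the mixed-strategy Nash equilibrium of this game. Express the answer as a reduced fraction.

14/5

Town Y mixes with probability q on East, chosen so Town X is indifferent: 4q + (-2)(1−q) = 3q + 2(1−q) gives q = 4/5.
Town X's expected payoff (from either row, since indifferent) is 4·4/5 + (-2)·1/5 = 14/5.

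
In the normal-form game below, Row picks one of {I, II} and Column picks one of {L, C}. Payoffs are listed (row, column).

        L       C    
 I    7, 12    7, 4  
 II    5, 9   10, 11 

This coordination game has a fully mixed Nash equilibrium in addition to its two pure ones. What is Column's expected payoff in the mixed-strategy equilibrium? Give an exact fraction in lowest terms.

Row mixes with probability p on I, chosen so Column is indifferent: 12p + 9(1−p) = 4p + 11(1−p) gives p = 1/5.
Column's expected payoff is 12·1/5 + 9·4/5 = 48/5.

48/5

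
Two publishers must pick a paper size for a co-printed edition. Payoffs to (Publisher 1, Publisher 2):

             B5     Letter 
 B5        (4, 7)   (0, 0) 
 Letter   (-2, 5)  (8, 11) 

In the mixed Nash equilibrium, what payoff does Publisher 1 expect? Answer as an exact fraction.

16/7

Publisher 2 mixes with probability q on B5, chosen so Publisher 1 is indifferent: 4q + 0(1−q) = (-2)q + 8(1−q) gives q = 4/7.
Publisher 1's expected payoff (from either row, since indifferent) is 4·4/7 + 0·3/7 = 16/7.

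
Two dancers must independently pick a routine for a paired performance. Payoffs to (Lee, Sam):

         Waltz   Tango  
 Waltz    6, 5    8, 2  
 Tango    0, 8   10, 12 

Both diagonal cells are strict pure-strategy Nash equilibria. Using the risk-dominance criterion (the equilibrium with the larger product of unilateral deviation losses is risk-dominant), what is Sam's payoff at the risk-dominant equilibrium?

5

At both Waltz: Lee loses 6 − 0 = 6 by deviating; Sam loses 5 − 2 = 3. Product = 6·3 = 18.
At both Tango: Lee loses 10 − 8 = 2 by deviating; Sam loses 12 − 8 = 4. Product = 2·4 = 8.
18 > 8, so both Waltz is risk-dominant. Sam's payoff there is 5.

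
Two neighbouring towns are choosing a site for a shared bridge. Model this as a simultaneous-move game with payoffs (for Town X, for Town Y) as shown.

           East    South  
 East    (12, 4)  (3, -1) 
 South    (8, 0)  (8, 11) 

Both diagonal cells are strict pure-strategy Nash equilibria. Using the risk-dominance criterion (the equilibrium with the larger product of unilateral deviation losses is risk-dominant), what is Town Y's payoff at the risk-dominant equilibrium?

11

At both East: Town X loses 12 − 8 = 4 by deviating; Town Y loses 4 − (-1) = 5. Product = 4·5 = 20.
At both South: Town X loses 8 − 3 = 5 by deviating; Town Y loses 11 − 0 = 11. Product = 5·11 = 55.
55 > 20, so both South is risk-dominant. Town Y's payoff there is 11.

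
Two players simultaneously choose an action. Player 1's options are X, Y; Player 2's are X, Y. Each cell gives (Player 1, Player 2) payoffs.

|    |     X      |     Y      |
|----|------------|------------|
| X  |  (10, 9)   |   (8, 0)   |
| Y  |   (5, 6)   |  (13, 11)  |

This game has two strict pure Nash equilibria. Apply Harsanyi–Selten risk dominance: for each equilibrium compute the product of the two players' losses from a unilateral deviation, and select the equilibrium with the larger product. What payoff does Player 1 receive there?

10

At both X: Player 1 loses 10 − 5 = 5 by deviating; Player 2 loses 9 − 0 = 9. Product = 5·9 = 45.
At both Y: Player 1 loses 13 − 8 = 5 by deviating; Player 2 loses 11 − 6 = 5. Product = 5·5 = 25.
45 > 25, so both X is risk-dominant. Player 1's payoff there is 10.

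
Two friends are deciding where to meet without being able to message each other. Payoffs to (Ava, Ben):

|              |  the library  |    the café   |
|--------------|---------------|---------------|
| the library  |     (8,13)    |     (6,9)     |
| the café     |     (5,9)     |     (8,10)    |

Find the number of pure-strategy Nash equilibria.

2

Both the library: Ava gets 8 (best alternative 5); Ben gets 13 (best alternative 9). Neither deviates — NE.
Both the café: Ava gets 8 (best alternative 6); Ben gets 10 (best alternative 9). Neither deviates — NE.
(the library, the café) is not a NE: Ava would switch to the café (8 > 6).
No other cell survives both best-response checks, so there are 2 pure NE.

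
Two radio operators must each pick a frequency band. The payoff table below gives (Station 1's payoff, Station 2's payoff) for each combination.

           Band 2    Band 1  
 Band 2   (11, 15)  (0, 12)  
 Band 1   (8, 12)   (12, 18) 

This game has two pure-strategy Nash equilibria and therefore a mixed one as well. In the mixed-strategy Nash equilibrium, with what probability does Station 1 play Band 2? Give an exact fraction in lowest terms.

Station 1's mix p on Band 2 must make Station 2 indifferent between Band 2 and Band 1.
Station 2's payoff from Band 2: 15p + 12(1−p). From Band 1: 12p + 18(1−p).
Set equal: 3p = 6(1−p) → p = 6/9 = 2/3.

2/3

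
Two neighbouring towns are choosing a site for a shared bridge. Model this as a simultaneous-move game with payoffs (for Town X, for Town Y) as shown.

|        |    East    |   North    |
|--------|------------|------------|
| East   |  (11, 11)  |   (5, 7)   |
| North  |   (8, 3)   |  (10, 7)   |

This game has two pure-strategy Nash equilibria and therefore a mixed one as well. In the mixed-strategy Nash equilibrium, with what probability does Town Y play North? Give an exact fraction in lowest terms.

3/8

Town Y's mix q on East must make Town X indifferent between East and North.
Town X's payoff from East: 11q + 5(1−q). From North: 8q + 10(1−q).
Set equal: 3q = 5(1−q) → q = 5/8.
Probability on North is 1 − 5/8 = 3/8.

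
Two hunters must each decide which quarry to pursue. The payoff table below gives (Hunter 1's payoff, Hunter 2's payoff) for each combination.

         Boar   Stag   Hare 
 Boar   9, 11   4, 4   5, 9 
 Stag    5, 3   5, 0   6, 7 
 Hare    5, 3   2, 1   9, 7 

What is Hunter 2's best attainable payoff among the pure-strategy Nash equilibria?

11

Both Boar is a pure NE (Hunter 1: 9 ≥ 5; Hunter 2: 11 ≥ 9). Hunter 2 gets 11.
Both Hare is a pure NE (Hunter 1: 9 ≥ 6; Hunter 2: 7 ≥ 3). Hunter 2 gets 7.
Every other cell has a profitable deviation for at least one player. Highest of {11, 7} is 11.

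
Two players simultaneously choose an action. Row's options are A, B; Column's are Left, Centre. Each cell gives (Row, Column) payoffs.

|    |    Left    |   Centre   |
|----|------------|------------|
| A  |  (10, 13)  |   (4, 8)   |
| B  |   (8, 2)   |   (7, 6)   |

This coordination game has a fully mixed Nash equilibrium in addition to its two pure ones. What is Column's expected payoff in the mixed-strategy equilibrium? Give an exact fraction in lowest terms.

Row mixes with probability p on A, chosen so Column is indifferent: 13p + 2(1−p) = 8p + 6(1−p) gives p = 4/9.
Column's expected payoff is 13·4/9 + 2·5/9 = 62/9.

62/9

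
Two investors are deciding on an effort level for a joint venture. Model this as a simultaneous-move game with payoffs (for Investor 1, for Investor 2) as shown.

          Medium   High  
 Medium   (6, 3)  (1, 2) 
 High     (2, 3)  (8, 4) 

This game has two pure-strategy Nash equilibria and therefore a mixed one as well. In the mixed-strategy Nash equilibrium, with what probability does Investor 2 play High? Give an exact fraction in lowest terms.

Investor 2's mix q on Medium must make Investor 1 indifferent between Medium and High.
Investor 1's payoff from Medium: 6q + 1(1−q). From High: 2q + 8(1−q).
Set equal: 4q = 7(1−q) → q = 7/11.
Probability on High is 1 − 7/11 = 4/11.

4/11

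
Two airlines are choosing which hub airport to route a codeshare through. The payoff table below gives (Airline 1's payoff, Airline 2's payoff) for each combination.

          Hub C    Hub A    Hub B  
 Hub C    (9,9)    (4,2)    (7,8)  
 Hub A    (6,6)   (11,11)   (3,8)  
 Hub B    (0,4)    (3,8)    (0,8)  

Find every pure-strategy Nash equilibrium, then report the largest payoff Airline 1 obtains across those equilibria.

Both Hub C is a pure NE (Airline 1: 9 ≥ 6; Airline 2: 9 ≥ 8). Airline 1 gets 9.
Both Hub A is a pure NE (Airline 1: 11 ≥ 4; Airline 2: 11 ≥ 8). Airline 1 gets 11.
Every other cell has a profitable deviation for at least one player. Highest of {9, 11} is 11.

11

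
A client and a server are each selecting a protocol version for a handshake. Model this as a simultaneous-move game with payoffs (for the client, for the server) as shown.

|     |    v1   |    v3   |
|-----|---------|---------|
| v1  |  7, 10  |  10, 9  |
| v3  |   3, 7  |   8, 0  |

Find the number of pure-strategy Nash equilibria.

Both v1: the client gets 7 (best alternative 3); the server gets 10 (best alternative 9). Neither deviates — NE.
Both v3 is not a NE: the client would switch to v1 (10 > 8).
No other cell survives both best-response checks, so there is 1 pure NE.

1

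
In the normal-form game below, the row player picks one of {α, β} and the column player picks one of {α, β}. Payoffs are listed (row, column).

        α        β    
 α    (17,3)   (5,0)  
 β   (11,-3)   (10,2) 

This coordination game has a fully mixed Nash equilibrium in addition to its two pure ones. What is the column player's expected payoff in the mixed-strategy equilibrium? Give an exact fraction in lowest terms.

The row player mixes with probability p on α, chosen so the column player is indifferent: 3p + (-3)(1−p) = 0p + 2(1−p) gives p = 5/8.
The column player's expected payoff is 3·5/8 + (-3)·3/8 = 3/4.

3/4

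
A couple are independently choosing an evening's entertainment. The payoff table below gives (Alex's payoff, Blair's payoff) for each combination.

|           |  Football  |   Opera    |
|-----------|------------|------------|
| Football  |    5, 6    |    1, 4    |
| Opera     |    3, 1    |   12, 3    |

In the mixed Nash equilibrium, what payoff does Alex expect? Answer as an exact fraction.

57/13

Blair mixes with probability q on Football, chosen so Alex is indifferent: 5q + 1(1−q) = 3q + 12(1−q) gives q = 11/13.
Alex's expected payoff (from either row, since indifferent) is 5·11/13 + 1·2/13 = 57/13.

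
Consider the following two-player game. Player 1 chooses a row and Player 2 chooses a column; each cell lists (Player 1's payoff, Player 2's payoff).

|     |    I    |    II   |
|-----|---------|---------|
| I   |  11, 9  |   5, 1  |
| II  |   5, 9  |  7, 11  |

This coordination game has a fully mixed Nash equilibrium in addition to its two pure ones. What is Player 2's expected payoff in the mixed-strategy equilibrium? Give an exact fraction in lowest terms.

9

Player 1 mixes with probability p on I, chosen so Player 2 is indifferent: 9p + 9(1−p) = 1p + 11(1−p) gives p = 1/5.
Player 2's expected payoff is 9·1/5 + 9·4/5 = 9.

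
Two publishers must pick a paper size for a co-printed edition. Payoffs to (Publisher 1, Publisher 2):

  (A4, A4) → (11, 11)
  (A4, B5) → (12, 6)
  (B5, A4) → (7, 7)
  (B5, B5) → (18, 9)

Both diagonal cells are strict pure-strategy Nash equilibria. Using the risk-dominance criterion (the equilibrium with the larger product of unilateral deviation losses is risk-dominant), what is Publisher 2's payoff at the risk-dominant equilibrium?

11

At both A4: Publisher 1 loses 11 − 7 = 4 by deviating; Publisher 2 loses 11 − 6 = 5. Product = 4·5 = 20.
At both B5: Publisher 1 loses 18 − 12 = 6 by deviating; Publisher 2 loses 9 − 7 = 2. Product = 6·2 = 12.
20 > 12, so both A4 is risk-dominant. Publisher 2's payoff there is 11.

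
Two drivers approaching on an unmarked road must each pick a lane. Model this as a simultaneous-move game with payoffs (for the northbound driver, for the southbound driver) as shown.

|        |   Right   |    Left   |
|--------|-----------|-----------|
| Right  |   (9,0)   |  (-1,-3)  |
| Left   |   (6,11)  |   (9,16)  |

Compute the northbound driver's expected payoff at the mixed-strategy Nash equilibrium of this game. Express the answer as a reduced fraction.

87/13

The southbound driver mixes with probability q on Right, chosen so the northbound driver is indifferent: 9q + (-1)(1−q) = 6q + 9(1−q) gives q = 10/13.
The northbound driver's expected payoff (from either row, since indifferent) is 9·10/13 + (-1)·3/13 = 87/13.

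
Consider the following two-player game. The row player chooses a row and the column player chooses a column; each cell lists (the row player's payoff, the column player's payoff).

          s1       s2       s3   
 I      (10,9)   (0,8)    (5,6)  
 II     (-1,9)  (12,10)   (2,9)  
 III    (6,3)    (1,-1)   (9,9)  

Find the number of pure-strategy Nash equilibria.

(I, s1): the row player gets 10 (best alternative 6); the column player gets 9 (best alternative 8). Neither deviates — NE.
(II, s2): the row player gets 12 (best alternative 1); the column player gets 10 (best alternative 9). Neither deviates — NE.
(III, s3): the row player gets 9 (best alternative 5); the column player gets 9 (best alternative 3). Neither deviates — NE.
(I, s2) is not a NE: the row player would switch to II (12 > 0).
No other cell survives both best-response checks, so there are 3 pure NE.

3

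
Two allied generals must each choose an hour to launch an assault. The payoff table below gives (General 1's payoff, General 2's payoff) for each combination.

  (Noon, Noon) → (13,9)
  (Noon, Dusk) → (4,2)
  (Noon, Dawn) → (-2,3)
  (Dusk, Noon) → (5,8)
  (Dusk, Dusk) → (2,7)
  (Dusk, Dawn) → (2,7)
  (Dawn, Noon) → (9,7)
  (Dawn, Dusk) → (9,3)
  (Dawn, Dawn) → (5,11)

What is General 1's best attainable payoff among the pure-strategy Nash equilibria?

13

Both Noon is a pure NE (General 1: 13 ≥ 9; General 2: 9 ≥ 3). General 1 gets 13.
Both Dawn is a pure NE (General 1: 5 ≥ 2; General 2: 11 ≥ 7). General 1 gets 5.
Every other cell has a profitable deviation for at least one player. Highest of {13, 5} is 13.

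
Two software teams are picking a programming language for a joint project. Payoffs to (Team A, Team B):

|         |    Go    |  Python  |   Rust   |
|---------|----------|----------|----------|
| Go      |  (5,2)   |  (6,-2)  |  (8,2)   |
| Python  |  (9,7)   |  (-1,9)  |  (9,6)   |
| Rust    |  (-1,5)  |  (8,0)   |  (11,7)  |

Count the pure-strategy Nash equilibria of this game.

1

Both Rust: Team A gets 11 (best alternative 9); Team B gets 7 (best alternative 5). Neither deviates — NE.
Both Python is not a NE: Team A would switch to Rust (8 > -1).
No other cell survives both best-response checks, so there is 1 pure NE.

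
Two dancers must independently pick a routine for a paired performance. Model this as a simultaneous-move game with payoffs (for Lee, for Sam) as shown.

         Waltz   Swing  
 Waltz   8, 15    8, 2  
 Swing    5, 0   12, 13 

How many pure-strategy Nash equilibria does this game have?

Both Waltz: Lee gets 8 (best alternative 5); Sam gets 15 (best alternative 2). Neither deviates — NE.
Both Swing: Lee gets 12 (best alternative 8); Sam gets 13 (best alternative 0). Neither deviates — NE.
(Swing, Waltz) is not a NE: Lee would switch to Waltz (8 > 5).
No other cell survives both best-response checks, so there are 2 pure NE.

2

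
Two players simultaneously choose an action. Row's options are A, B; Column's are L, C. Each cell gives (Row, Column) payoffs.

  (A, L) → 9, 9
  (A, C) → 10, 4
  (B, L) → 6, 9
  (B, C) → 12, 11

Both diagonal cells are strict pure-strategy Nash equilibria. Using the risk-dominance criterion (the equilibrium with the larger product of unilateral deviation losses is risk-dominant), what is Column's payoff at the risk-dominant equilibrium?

At (A, L): Row loses 9 − 6 = 3 by deviating; Column loses 9 − 4 = 5. Product = 3·5 = 15.
At (B, C): Row loses 12 − 10 = 2 by deviating; Column loses 11 − 9 = 2. Product = 2·2 = 4.
15 > 4, so (A, L) is risk-dominant. Column's payoff there is 9.

9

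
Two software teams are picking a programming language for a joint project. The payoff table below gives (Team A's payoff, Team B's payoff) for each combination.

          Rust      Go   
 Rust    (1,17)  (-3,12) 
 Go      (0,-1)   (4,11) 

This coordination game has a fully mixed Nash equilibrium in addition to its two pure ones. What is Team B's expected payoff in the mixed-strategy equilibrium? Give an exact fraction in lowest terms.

199/17

Team A mixes with probability p on Rust, chosen so Team B is indifferent: 17p + (-1)(1−p) = 12p + 11(1−p) gives p = 12/17.
Team B's expected payoff is 17·12/17 + (-1)·5/17 = 199/17.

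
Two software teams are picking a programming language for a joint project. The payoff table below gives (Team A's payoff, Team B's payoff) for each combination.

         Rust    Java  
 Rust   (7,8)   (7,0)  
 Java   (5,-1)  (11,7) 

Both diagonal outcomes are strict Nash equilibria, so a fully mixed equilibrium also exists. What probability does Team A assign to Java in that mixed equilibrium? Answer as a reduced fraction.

1/2

Team A's mix p on Rust must make Team B indifferent between Rust and Java.
Team B's payoff from Rust: 8p + (-1)(1−p). From Java: 0p + 7(1−p).
Set equal: 8p = 8(1−p) → p = 8/16 = 1/2.
Probability on Java is 1 − 1/2 = 1/2.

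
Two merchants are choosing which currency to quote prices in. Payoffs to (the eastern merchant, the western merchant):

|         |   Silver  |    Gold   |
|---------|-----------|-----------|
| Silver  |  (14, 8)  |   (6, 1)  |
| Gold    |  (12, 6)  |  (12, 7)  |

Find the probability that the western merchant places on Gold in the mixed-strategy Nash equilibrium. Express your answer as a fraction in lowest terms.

1/4

The western merchant's mix q on Silver must make the eastern merchant indifferent between Silver and Gold.
The eastern merchant's payoff from Silver: 14q + 6(1−q). From Gold: 12q + 12(1−q).
Set equal: 2q = 6(1−q) → q = 6/8 = 3/4.
Probability on Gold is 1 − 3/4 = 1/4.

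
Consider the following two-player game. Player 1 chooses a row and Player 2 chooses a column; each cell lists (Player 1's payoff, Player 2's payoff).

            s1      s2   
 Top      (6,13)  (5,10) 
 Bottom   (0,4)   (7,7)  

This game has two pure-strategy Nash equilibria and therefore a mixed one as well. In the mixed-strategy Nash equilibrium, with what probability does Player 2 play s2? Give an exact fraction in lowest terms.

3/4

Player 2's mix q on s1 must make Player 1 indifferent between Top and Bottom.
Player 1's payoff from Top: 6q + 5(1−q). From Bottom: 0q + 7(1−q).
Set equal: 6q = 2(1−q) → q = 2/8 = 1/4.
Probability on s2 is 1 − 1/4 = 3/4.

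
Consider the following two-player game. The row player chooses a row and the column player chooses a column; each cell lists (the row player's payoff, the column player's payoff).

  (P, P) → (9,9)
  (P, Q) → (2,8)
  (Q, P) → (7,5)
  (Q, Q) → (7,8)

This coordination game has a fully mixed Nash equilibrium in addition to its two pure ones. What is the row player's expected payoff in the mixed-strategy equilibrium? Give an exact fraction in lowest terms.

The column player mixes with probability q on P, chosen so the row player is indifferent: 9q + 2(1−q) = 7q + 7(1−q) gives q = 5/7.
The row player's expected payoff (from either row, since indifferent) is 9·5/7 + 2·2/7 = 7.

7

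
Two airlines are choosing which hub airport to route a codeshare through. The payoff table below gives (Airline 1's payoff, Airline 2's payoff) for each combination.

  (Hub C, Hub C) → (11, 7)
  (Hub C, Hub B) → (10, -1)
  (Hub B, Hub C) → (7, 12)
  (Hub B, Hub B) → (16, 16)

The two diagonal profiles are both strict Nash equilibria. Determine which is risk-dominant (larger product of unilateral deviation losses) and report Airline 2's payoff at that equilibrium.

7

At both Hub C: Airline 1 loses 11 − 7 = 4 by deviating; Airline 2 loses 7 − (-1) = 8. Product = 4·8 = 32.
At both Hub B: Airline 1 loses 16 − 10 = 6 by deviating; Airline 2 loses 16 − 12 = 4. Product = 6·4 = 24.
32 > 24, so both Hub C is risk-dominant. Airline 2's payoff there is 7.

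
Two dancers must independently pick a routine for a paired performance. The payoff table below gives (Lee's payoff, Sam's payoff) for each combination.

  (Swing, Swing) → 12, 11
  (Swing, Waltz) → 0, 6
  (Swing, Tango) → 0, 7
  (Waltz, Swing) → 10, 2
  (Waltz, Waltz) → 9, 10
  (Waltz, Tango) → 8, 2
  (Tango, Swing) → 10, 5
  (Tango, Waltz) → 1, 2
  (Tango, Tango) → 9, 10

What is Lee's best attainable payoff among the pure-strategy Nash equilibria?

12

Both Swing is a pure NE (Lee: 12 ≥ 10; Sam: 11 ≥ 7). Lee gets 12.
Both Waltz is a pure NE (Lee: 9 ≥ 1; Sam: 10 ≥ 2). Lee gets 9.
Both Tango is a pure NE (Lee: 9 ≥ 8; Sam: 10 ≥ 5). Lee gets 9.
Every other cell has a profitable deviation for at least one player. Highest of {12, 9, 9} is 12.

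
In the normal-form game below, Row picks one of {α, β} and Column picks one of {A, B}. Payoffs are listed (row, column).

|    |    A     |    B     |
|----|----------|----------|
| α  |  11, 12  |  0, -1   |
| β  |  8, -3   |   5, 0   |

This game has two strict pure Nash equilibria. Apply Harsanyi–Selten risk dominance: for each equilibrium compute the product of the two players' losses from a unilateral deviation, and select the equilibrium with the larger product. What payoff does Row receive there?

At (α, A): Row loses 11 − 8 = 3 by deviating; Column loses 12 − (-1) = 13. Product = 3·13 = 39.
At (β, B): Row loses 5 − 0 = 5 by deviating; Column loses 0 − (-3) = 3. Product = 5·3 = 15.
39 > 15, so (α, A) is risk-dominant. Row's payoff there is 11.

11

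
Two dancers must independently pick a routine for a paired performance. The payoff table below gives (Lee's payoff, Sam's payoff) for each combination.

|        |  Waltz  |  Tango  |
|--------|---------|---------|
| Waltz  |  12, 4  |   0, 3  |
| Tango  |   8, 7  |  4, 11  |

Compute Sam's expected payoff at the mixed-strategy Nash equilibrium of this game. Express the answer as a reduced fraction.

23/5

Lee mixes with probability p on Waltz, chosen so Sam is indifferent: 4p + 7(1−p) = 3p + 11(1−p) gives p = 4/5.
Sam's expected payoff is 4·4/5 + 7·1/5 = 23/5.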